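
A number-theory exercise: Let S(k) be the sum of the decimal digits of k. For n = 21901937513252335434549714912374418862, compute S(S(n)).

13

First digit sum: 157.
1+5+7 = 13.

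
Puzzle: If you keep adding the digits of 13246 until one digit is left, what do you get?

1+3+2+4+6 = 16
1+6 = 7
(Equivalently, 13246 mod 9 = 7.)

7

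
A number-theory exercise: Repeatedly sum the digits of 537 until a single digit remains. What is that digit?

6

5+3+7 = 15
1+5 = 6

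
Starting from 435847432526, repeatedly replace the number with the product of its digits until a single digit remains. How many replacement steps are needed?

435847432526 → 19353600 → 0 (2 steps)

2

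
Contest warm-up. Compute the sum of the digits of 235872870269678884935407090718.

153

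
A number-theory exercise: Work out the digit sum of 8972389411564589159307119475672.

156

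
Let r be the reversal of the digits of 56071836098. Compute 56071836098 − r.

Reverse of 56071836098 is 89063817065.
56071836098 − 89063817065 = -32991980967

-32991980967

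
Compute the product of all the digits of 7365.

630

7×3×6×5 = 630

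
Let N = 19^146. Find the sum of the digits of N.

838

19^146 = 4989140554726611841699576539508472309847063383000645008656162108599096183538578543598792547964137263067653630162065928235295382884456602286143694181111513337406150234736343389646656391081
Sum of its 187 digits: 838.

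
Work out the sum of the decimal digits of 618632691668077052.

6+1+8+6+3+2+6+9+1+6+6+8+0+7+7+0+5+2 = 83

83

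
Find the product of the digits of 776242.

4704

7×7×6×2×4×2 = 4704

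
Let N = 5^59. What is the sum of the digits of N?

191

5^59 = 173472347597680709441192448139190673828125
Sum of its 42 digits: 191.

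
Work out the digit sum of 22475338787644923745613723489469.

162

2+2+4+7+5+3+3+8+7+8+7+6+4+4+9+2+3+7+4+5+6+1+3+7+2+3+4+8+9+4+6+9 = 162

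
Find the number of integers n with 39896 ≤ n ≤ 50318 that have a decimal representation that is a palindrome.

105

The integers in [39896, 50318] that have a decimal representation that is a palindrome: 39993, 40004, 40104, 40204, 40304, 40404, …, 50205, 50305.
105 qualify.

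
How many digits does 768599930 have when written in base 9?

768599930 in base 9 is 1876226802, which has 10 digits.

10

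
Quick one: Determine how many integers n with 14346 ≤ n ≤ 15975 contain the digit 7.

The integers in [14346, 15975] that contain the digit 7: 14347, 14357, 14367, 14370, 14371, 14372, …, 15974, 15975.
475 qualify.

475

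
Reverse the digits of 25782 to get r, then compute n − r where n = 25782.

-2970

Reverse of 25782 is 28752.
25782 − 28752 = -2970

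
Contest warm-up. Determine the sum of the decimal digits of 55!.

55! = 12696403353658275925965100847566516959580321051449436762275840000000000000
Sum of its 74 digits: 279.

279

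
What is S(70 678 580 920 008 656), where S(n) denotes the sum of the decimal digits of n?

77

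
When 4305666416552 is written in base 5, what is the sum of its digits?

20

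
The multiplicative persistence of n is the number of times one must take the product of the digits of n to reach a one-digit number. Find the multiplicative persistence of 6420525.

1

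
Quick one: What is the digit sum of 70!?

70! = 11978571669969891796072783721689098736458938142546425857555362864628009582789845319680000000000000000
Sum of its 101 digits: 459.

459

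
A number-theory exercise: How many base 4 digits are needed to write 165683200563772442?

165683200563772442 in base 4 is 21030213333320322312213300122, which has 29 digits.

29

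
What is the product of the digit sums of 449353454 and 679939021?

S(449353454) = 4+4+9+3+5+3+4+5+4 = 41.
S(679939021) = 6+7+9+9+3+9+0+2+1 = 46.
41 · 46 = 1886.

1886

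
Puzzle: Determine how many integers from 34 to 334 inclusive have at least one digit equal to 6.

57

The integers in [34, 334] that have at least one digit equal to 6: 36, 46, 56, 60, 61, 62, …, 316, 326.
57 qualify.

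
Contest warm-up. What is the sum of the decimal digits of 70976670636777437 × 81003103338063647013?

70976670636777437 × 81003103338063647013 = 5749330586182590445696500397810845681
Sum of its 37 digits: 174.

174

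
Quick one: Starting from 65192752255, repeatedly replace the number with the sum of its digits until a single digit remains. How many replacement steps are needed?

65192752255 → 49 → 13 → 4 (3 steps)

3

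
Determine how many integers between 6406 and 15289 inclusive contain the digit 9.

3139

The integers in [6406, 15289] that contain the digit 9: 6409, 6419, 6429, 6439, 6449, 6459, …, 15279, 15289.
3139 qualify.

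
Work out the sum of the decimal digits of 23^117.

23^117 = 2099697900880111780612874579046384971121280921205556667872438286436289288241533475908372710840807983799864713718934796766070341262407620554769043038216722154103
Sum of its 160 digits: 719.

719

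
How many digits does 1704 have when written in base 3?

1704 in base 3 is 2100010, which has 7 digits.

7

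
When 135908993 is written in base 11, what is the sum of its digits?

53

135908993 in base 11 is 6A798490.
Digit sum: 6+10+7+9+8+4+9+0 = 53.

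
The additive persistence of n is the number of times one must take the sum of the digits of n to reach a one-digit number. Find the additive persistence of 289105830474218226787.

3

289105830474218226787 → 94 → 13 → 4 (3 steps)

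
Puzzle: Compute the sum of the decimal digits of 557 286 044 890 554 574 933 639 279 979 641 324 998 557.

5+5+7+2+8+6+0+4+4+8+9+0+5+5+4+5+7+4+9+3+3+6+3+9+2+7+9+9+7+9+6+4+1+3+2+4+9+9+8+5+5+7 = 227

227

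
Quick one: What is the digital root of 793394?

8

7+9+3+3+9+4 = 35
3+5 = 8
(Equivalently, 793394 mod 9 = 8.)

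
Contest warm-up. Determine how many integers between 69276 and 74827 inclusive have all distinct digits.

The integers in [69276, 74827] that have all distinct digits: 69278, 69280, 69281, 69283, 69284, 69285, …, 74825, 74826.
1830 qualify.

1830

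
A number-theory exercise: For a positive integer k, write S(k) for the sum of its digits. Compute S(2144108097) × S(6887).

1044

S(2144108097) = 2+1+4+4+1+0+8+0+9+7 = 36.
S(6887) = 6+8+8+7 = 29.
36 · 29 = 1044.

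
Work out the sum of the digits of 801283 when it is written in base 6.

18

801283 in base 6 is 25101351.
Digit sum: 2+5+1+0+1+3+5+1 = 18.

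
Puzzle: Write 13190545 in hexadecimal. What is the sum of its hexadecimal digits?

13190545 in base 16 is C94591.
Digit sum: 12+9+4+5+9+1 = 40.

40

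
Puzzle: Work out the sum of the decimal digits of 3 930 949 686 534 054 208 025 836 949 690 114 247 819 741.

3+9+3+0+9+4+9+6+8+6+5+3+4+0+5+4+2+0+8+0+2+5+8+3+6+9+4+9+6+9+0+1+1+4+2+4+7+8+1+9+7+4+1 = 198

198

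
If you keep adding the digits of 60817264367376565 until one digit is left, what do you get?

1

6+0+8+1+7+2+6+4+3+6+7+3+7+6+5+6+5 = 82
8+2 = 10
1+0 = 1
(Equivalently, 60817264367376565 mod 9 = 1.)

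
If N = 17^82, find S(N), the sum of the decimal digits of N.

17^82 = 78851789346805766062788892749630430175353353661150360859161996580258019826310450330842376090831289889
Sum of its 101 digits: 469.

469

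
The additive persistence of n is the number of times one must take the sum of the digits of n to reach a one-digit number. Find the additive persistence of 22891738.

2

22891738 → 40 → 4 (2 steps)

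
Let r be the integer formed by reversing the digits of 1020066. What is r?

Reversing 1020066 gives 6600201.

6600201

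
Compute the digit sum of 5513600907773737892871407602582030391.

155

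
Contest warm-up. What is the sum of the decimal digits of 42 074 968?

40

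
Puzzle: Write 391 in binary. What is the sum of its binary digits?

5

391 in base 2 is 110000111.
Digit sum: 1+1+0+0+0+0+1+1+1 = 5.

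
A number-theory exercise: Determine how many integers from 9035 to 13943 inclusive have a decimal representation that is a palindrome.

The integers in [9035, 13943] that have a decimal representation that is a palindrome: 9119, 9229, 9339, 9449, 9559, 9669, …, 13831, 13931.
49 qualify.

49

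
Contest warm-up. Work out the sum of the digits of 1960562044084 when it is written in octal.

56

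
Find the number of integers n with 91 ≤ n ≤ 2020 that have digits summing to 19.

The integers in [91, 2020] that have digits summing to 19: 199, 289, 298, 379, 388, 397, …, 1981, 1990.
100 qualify.

100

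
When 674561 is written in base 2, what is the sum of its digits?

7

674561 in base 2 is 10100100101100000001.
Digit sum: 1+0+1+0+0+1+0+0+1+0+1+1+0+0+0+0+0+0+0+1 = 7.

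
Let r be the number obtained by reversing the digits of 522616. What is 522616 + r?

1138841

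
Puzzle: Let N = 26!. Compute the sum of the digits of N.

81

26! = 403291461126605635584000000
Sum of its 27 digits: 81.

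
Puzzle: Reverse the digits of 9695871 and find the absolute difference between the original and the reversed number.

7909902

Reverse of 9695871 is 1785969.
|9695871 − 1785969| = 7909902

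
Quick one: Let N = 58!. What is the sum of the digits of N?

288

58! = 2350561331282878571829474910515074683828862318181142924420699914240000000000000
Sum of its 79 digits: 288.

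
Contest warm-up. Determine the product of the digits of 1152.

10

1×1×5×2 = 10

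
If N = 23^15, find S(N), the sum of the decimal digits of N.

23^15 = 266635235464391245607
Sum of its 21 digits: 89.

89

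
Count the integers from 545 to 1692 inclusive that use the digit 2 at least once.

295

The integers in [545, 1692] that use the digit 2 at least once: 552, 562, 572, 582, 592, 602, …, 1682, 1692.
295 qualify.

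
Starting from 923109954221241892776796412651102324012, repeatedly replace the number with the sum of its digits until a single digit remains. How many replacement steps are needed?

923109954221241892776796412651102324012 → 149 → 14 → 5 (3 steps)

3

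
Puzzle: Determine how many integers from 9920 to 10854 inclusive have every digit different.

The integers in [9920, 10854] that have every digit different: 10234, 10235, 10236, 10237, 10238, 10239, …, 10853, 10854.
273 qualify.

273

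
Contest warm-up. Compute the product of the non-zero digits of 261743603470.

2×6×1×7×4×3×6×3×4×7 = 508032

508032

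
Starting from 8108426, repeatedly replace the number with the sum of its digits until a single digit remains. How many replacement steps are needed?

8108426 → 29 → 11 → 2 (3 steps)

3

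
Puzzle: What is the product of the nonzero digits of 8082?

8×8×2 = 128

128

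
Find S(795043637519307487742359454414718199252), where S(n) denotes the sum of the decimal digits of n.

184

7+9+5+0+4+3+6+3+7+5+1+9+3+0+7+4+8+7+7+4+2+3+5+9+4+5+4+4+1+4+7+1+8+1+9+9+2+5+2 = 184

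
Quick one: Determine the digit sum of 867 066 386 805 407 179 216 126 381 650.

132

8+6+7+0+6+6+3+8+6+8+0+5+4+0+7+1+7+9+2+1+6+1+2+6+3+8+1+6+5+0 = 132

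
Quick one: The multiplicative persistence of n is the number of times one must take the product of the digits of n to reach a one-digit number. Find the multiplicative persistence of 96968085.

96968085 → 0 (1 step)

1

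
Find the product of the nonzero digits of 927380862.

9×2×7×3×8×8×6×2 = 290304

290304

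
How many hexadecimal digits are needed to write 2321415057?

8

2321415057 in base 16 is 8A5DFB91, which has 8 digits.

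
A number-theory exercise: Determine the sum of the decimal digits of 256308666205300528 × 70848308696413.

133

256308666205300528 × 70848308696413 = 18159035504879010198338580606064
Sum of its 32 digits: 133.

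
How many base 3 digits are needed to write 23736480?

23736480 in base 3 is 1122122221022220, which has 16 digits.

16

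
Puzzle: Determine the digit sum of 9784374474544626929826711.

129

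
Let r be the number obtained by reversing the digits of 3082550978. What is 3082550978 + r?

Reverse of 3082550978 is 8790552803.
3082550978 + 8790552803 = 11873103781

11873103781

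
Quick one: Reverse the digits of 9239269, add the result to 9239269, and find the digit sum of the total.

Reversal of 9239269 is 9629329; 9239269 + 9629329 = 18868598.
Digit sum of 18868598: 1+8+8+6+8+5+9+8 = 53.

53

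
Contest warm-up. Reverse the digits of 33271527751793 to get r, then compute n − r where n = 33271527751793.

-6444244765440

Reverse of 33271527751793 is 39715772517233.
33271527751793 − 39715772517233 = -6444244765440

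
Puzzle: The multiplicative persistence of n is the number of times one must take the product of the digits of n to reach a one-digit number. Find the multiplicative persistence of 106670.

1

106670 → 0 (1 step)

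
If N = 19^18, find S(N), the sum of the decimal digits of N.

82

19^18 = 104127350297911241532841
Sum of its 24 digits: 82.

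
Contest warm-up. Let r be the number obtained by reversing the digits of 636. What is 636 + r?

Reverse of 636 is 636.
636 + 636 = 1272

1272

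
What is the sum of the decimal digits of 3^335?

3^335 = 6848892208188538287483832805385295026551067207348700786053090333322124682953755796517397310844406703021418164138549568090016503923723098786081915834717151161707
Sum of its 160 digits: 693.

693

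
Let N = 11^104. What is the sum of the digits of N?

490

11^104 = 2017619452673378577656765745365643720412860730997631870476975778411011384530553366980802376202290285695900641
Sum of its 109 digits: 490.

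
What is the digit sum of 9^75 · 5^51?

9^75 · 5^51 = 164307893972871254162227209173117900758530885059071279836821768550402577790947589164716191589832305908203125
Sum of its 108 digits: 486.

486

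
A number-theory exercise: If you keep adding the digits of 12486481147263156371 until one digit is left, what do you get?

8

1+2+4+8+6+4+8+1+1+4+7+2+6+3+1+5+6+3+7+1 = 80
8+0 = 8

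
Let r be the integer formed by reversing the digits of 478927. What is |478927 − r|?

250947

Reverse of 478927 is 729874.
|478927 − 729874| = 250947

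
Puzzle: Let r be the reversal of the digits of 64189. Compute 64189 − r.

-33957

Reverse of 64189 is 98146.
64189 − 98146 = -33957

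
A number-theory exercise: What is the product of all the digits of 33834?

864

3×3×8×3×4 = 864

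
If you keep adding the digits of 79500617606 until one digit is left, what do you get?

7+9+5+0+0+6+1+7+6+0+6 = 47
4+7 = 11
1+1 = 2
(Equivalently, 79500617606 mod 9 = 2.)

2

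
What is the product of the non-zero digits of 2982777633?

5334336

2×9×8×2×7×7×7×6×3×3 = 5334336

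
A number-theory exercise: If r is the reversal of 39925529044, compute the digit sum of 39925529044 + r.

41

Reversal of 39925529044 is 44092552993; 39925529044 + 44092552993 = 84018082037.
Digit sum of 84018082037: 8+4+0+1+8+0+8+2+0+3+7 = 41.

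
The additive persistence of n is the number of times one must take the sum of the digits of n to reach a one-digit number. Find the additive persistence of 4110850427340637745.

4110850427340637745 → 71 → 8 (2 steps)

2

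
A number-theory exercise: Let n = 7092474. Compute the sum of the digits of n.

33

7+0+9+2+4+7+4 = 33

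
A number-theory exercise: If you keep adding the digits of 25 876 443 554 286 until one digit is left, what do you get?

6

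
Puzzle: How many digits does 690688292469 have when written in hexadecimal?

10

690688292469 in base 16 is A0D03AF675, which has 10 digits.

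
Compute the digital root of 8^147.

8

The digital root of n equals n mod 9 (or 9 when 9 | n), so we need 8^147 mod 9.
8^147 ≡ 8 (mod 9), so the digital root is 8.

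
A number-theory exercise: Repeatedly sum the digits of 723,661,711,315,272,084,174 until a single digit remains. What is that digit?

6

7+2+3+6+6+1+7+1+1+3+1+5+2+7+2+0+8+4+1+7+4 = 78
7+8 = 15
1+5 = 6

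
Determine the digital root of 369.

3+6+9 = 18
1+8 = 9

9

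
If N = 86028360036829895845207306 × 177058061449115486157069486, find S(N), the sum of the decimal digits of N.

240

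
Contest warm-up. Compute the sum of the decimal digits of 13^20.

13^20 = 19004963774880799438801
Sum of its 23 digits: 115.

115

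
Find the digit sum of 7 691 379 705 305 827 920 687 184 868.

146

7+6+9+1+3+7+9+7+0+5+3+0+5+8+2+7+9+2+0+6+8+7+1+8+4+8+6+8 = 146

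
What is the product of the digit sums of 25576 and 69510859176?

1425

S(25576) = 2+5+5+7+6 = 25.
S(69510859176) = 6+9+5+1+0+8+5+9+1+7+6 = 57.
25 · 57 = 1425.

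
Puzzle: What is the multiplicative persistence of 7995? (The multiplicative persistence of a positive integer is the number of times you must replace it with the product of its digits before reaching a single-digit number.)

7995 → 2835 → 240 → 0 (3 steps)

3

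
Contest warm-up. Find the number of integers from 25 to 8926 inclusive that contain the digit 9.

The integers in [25, 8926] that contain the digit 9: 29, 39, 49, 59, 69, 79, …, 8925, 8926.
2364 qualify.

2364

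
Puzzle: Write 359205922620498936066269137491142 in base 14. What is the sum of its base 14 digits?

359205922620498936066269137491142 in base 14 is 2CA27D3115A6717C8CDC57ACAA862.
Digit sum: 2+12+10+2+7+13+3+1+1+5+10+6+7+1+7+12+8+12+13+12+5+7+10+12+10+10+8+6+2 = 214.

214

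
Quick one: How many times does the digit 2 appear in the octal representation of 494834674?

1

494834674 in base 8 is 3537511762.
The digit 2 appears 1 time.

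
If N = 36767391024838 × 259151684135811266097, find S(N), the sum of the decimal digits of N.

153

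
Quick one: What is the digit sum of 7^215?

850

7^215 = 49668220795091884651907142960639368424326254741611211524326010263456170596642637137926805158205709094699227041655678921514754655399939187863849724339366170077067998937156353762669943
Sum of its 182 digits: 850.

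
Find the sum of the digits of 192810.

21

1+9+2+8+1+0 = 21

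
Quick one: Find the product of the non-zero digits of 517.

5×1×7 = 35

35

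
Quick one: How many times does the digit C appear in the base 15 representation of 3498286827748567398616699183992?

3498286827748567398616699183992 in base 15 is DCC21B16190613C0508605BDCC.
The digit C appears 5 times.

5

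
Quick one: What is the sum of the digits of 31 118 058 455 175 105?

3+1+1+1+8+0+5+8+4+5+5+1+7+5+1+0+5 = 60

60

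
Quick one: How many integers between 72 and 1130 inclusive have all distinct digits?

729

The integers in [72, 1130] that have all distinct digits: 72, 73, 74, 75, 76, 78, …, 1097, 1098.
729 qualify.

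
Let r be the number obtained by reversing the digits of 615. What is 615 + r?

Reverse of 615 is 516.
615 + 516 = 1131

1131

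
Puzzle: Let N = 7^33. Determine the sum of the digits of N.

127

7^33 = 7730993719707444524137094407
Sum of its 28 digits: 127.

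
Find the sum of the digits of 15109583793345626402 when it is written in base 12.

92

15109583793345626402 in base 12 is 6988404593A220AA02.
Digit sum: 6+9+8+8+4+0+4+5+9+3+10+2+2+0+10+10+0+2 = 92.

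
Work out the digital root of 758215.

1

7+5+8+2+1+5 = 28
2+8 = 10
1+0 = 1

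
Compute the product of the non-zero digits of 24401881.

2048

2×4×4×1×8×8×1 = 2048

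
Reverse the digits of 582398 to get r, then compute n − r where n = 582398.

Reverse of 582398 is 893285.
582398 − 893285 = -310887

-310887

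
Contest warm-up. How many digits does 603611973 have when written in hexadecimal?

8

603611973 in base 16 is 23FA6345, which has 8 digits.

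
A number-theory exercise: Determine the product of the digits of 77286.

7×7×2×8×6 = 4704

4704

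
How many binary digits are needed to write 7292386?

23

7292386 in base 2 is 11011110100010111100010, which has 23 digits.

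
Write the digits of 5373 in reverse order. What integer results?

3735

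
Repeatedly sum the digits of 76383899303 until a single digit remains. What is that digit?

7+6+3+8+3+8+9+9+3+0+3 = 59
5+9 = 14
1+4 = 5

5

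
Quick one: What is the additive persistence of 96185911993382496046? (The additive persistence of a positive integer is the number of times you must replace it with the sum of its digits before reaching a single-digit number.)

96185911993382496046 → 103 → 4 (2 steps)

2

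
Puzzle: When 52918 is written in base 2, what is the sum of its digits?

10

52918 in base 2 is 1100111010110110.
Digit sum: 1+1+0+0+1+1+1+0+1+0+1+1+0+1+1+0 = 10.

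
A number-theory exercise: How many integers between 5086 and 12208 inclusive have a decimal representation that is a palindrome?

The integers in [5086, 12208] that have a decimal representation that is a palindrome: 5115, 5225, 5335, 5445, 5555, 5665, …, 12021, 12121.
71 qualify.

71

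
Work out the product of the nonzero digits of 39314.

3×9×3×1×4 = 324

324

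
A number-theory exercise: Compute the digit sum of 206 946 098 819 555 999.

104

2+0+6+9+4+6+0+9+8+8+1+9+5+5+5+9+9+9 = 104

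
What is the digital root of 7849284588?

7+8+4+9+2+8+4+5+8+8 = 63
6+3 = 9

9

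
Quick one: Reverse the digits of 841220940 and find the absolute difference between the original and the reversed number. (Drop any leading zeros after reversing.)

792198792

Reverse of 841220940 is 49022148.
|841220940 − 49022148| = 792198792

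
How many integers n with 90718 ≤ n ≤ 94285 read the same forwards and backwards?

35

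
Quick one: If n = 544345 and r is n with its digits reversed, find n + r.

1087790

Reverse of 544345 is 543445.
544345 + 543445 = 1087790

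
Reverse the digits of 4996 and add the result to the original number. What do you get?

11990

Reverse of 4996 is 6994.
4996 + 6994 = 11990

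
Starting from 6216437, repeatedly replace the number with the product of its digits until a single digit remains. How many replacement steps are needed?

2

6216437 → 6048 → 0 (2 steps)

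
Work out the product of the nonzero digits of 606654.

4320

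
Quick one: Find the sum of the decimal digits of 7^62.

256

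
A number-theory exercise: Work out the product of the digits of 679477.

74088

6×7×9×4×7×7 = 74088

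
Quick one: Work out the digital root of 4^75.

The digital root of n equals n mod 9 (or 9 when 9 | n), so we need 4^75 mod 9.
4^75 ≡ 1 (mod 9), so the digital root is 1.

1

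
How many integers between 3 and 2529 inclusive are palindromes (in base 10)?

121

The integers in [3, 2529] that are palindromes (in base 10): 3, 4, 5, 6, 7, 8, …, 2332, 2442.
121 qualify.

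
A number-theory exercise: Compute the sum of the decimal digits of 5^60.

199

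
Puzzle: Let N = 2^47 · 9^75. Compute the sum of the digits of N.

369

2^47 · 9^75 = 52071250104236630341027998309274346667830492913912546165918314298743774939718113820672
Sum of its 86 digits: 369.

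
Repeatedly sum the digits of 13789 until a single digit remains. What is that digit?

1+3+7+8+9 = 28
2+8 = 10
1+0 = 1

1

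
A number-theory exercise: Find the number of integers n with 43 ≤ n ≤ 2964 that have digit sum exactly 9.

The integers in [43, 2964] that have digit sum exactly 9: 45, 54, 63, 72, 81, 90, …, 2610, 2700.
132 qualify.

132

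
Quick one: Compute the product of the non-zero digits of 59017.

5×9×1×7 = 315

315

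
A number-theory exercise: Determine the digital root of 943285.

9+4+3+2+8+5 = 31
3+1 = 4

4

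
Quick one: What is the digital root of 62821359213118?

6+2+8+2+1+3+5+9+2+1+3+1+1+8 = 52
5+2 = 7

7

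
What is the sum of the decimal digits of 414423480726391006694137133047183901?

134

4+1+4+4+2+3+4+8+0+7+2+6+3+9+1+0+0+6+6+9+4+1+3+7+1+3+3+0+4+7+1+8+3+9+0+1 = 134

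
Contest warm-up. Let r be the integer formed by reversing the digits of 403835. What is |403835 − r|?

134469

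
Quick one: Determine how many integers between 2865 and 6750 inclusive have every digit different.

1957

The integers in [2865, 6750] that have every digit different: 2865, 2867, 2869, 2870, 2871, 2873, …, 6749, 6750.
1957 qualify.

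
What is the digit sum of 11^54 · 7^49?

484

11^54 · 7^49 = 44157955678894849961837051125910676463961777477702349307670218351849886635793731865415700462549087
Sum of its 98 digits: 484.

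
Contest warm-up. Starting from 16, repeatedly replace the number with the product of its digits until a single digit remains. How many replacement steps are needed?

1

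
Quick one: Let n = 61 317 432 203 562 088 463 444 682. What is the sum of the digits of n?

102

6+1+3+1+7+4+3+2+2+0+3+5+6+2+0+8+8+4+6+3+4+4+4+6+8+2 = 102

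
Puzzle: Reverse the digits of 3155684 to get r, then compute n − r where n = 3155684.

-1709829

Reverse of 3155684 is 4865513.
3155684 − 4865513 = -1709829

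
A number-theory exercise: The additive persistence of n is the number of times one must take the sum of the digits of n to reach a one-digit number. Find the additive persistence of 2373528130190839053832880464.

2373528130190839053832880464 → 115 → 7 (2 steps)

2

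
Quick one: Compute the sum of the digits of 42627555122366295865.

91

4+2+6+2+7+5+5+5+1+2+2+3+6+6+2+9+5+8+6+5 = 91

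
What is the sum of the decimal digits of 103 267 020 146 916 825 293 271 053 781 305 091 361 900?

1+0+3+2+6+7+0+2+0+1+4+6+9+1+6+8+2+5+2+9+3+2+7+1+0+5+3+7+8+1+3+0+5+0+9+1+3+6+1+9+0+0 = 148

148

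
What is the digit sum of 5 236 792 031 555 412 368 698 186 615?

127

5+2+3+6+7+9+2+0+3+1+5+5+5+4+1+2+3+6+8+6+9+8+1+8+6+6+1+5 = 127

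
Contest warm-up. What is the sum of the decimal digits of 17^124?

757

17^124 = 376414418712043525108449753992028277896875254688784639448088449288103977990942837444765408049824431649905775908745086949195830632751654869116871750685121
Sum of its 153 digits: 757.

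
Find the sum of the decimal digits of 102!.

102! = 961446671503512660926865558697259548455355905059659464369444714048531715130254590603314961882364451384985595980362059157503710042865532928000000000000000000000000
Sum of its 162 digits: 630.

630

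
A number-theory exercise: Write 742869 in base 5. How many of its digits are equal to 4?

742869 in base 5 is 142232434.
The digit 4 appears 3 times.

3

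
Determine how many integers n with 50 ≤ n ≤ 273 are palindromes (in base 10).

23

The integers in [50, 273] that are palindromes (in base 10): 55, 66, 77, 88, 99, 101, …, 262, 272.
23 qualify.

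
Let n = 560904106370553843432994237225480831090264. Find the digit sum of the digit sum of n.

First digit sum: 166.
1+6+6 = 13.

13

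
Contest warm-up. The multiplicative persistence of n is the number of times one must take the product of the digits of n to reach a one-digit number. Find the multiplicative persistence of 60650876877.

60650876877 → 0 (1 step)

1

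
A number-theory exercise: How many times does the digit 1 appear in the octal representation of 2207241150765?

2207241150765 in base 8 is 40075164620455.
The digit 1 appears 1 time.

1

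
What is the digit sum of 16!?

63

16! = 20922789888000
Sum of its 14 digits: 63.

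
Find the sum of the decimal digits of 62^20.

62^20 = 704423425546998022968330264616370176
Sum of its 36 digits: 154.

154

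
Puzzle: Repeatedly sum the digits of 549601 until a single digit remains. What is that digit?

5+4+9+6+0+1 = 25
2+5 = 7

7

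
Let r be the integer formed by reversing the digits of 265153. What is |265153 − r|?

86409

Reverse of 265153 is 351562.
|265153 − 351562| = 86409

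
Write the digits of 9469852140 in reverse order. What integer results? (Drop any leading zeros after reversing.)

412589649

Reversing 9469852140 gives 412589649.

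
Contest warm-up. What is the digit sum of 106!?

639

106! = 114628056373470835453434738414834942870388487424139673389282723476762012382449946252660360871841673476016298287096435143747350528228224302506311680000000000000000000000000
Sum of its 171 digits: 639.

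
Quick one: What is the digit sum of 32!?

32! = 263130836933693530167218012160000000
Sum of its 36 digits: 108.

108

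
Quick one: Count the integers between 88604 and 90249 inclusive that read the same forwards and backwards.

The integers in [88604, 90249] that read the same forwards and backwards: 88688, 88788, 88888, 88988, 89098, 89198, …, 90109, 90209.
17 qualify.

17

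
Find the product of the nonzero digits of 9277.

882

9×2×7×7 = 882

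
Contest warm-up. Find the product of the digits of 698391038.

6×9×8×3×9×1×0×3×8 = 0

0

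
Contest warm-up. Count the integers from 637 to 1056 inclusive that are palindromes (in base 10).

37

The integers in [637, 1056] that are palindromes (in base 10): 646, 656, 666, 676, 686, 696, …, 999, 1001.
37 qualify.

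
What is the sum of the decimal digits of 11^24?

118

11^24 = 9849732675807611094711841
Sum of its 25 digits: 118.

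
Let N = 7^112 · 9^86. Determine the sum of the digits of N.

828

7^112 · 9^86 = 519800021799694191175735795466829606289323735713719382716332497704285333607120436446331263770799967085124142203997785454940947848287614465628198189084905911611465244348096729841
Sum of its 177 digits: 828.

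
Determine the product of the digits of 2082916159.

2×0×8×2×9×1×6×1×5×9 = 0

0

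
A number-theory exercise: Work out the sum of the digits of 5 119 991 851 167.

5+1+1+9+9+9+1+8+5+1+1+6+7 = 63

63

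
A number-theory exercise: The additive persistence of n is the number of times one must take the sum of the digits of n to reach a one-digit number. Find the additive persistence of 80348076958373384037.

3

80348076958373384037 → 96 → 15 → 6 (3 steps)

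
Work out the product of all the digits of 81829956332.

8×1×8×2×9×9×5×6×3×3×2 = 5598720

5598720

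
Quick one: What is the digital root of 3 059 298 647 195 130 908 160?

3+0+5+9+2+9+8+6+4+7+1+9+5+1+3+0+9+0+8+1+6+0 = 96
9+6 = 15
1+5 = 6

6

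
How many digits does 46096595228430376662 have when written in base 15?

17

46096595228430376662 in base 15 is 70407687B5777EE0C, which has 17 digits.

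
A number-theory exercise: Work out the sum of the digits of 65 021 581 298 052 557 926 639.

106

6+5+0+2+1+5+8+1+2+9+8+0+5+2+5+5+7+9+2+6+6+3+9 = 106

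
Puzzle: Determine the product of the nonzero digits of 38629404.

3×8×6×2×9×4×4 = 41472

41472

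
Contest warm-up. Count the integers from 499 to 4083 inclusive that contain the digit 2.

1655

The integers in [499, 4083] that contain the digit 2: 502, 512, 520, 521, 522, 523, …, 4072, 4082.
1655 qualify.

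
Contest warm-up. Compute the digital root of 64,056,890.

2

6+4+0+5+6+8+9+0 = 38
3+8 = 11
1+1 = 2
(Equivalently, 64,056,890 mod 9 = 2.)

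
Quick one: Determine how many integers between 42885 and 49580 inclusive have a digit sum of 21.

456

The integers in [42885, 49580] that have a digit sum of 21: 42906, 42915, 42924, 42933, 42942, 42951, …, 49521, 49530.
456 qualify.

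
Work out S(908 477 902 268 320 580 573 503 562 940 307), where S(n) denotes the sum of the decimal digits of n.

139

9+0+8+4+7+7+9+0+2+2+6+8+3+2+0+5+8+0+5+7+3+5+0+3+5+6+2+9+4+0+3+0+7 = 139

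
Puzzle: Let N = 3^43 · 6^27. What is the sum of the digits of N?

207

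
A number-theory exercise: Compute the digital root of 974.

2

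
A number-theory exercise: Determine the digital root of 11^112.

The digital root of n equals n mod 9 (or 9 when 9 | n), so we need 11^112 mod 9.
11^112 ≡ 7 (mod 9), so the digital root is 7.

7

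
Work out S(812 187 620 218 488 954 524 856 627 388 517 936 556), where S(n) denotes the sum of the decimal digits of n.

8+1+2+1+8+7+6+2+0+2+1+8+4+8+8+9+5+4+5+2+4+8+5+6+6+2+7+3+8+8+5+1+7+9+3+6+5+5+6 = 195

195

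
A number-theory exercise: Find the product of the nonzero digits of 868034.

4608

8×6×8×3×4 = 4608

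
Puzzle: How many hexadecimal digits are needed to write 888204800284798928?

15

888204800284798928 in base 16 is C53898F58C5AFD0, which has 15 digits.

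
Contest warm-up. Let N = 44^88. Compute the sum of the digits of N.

658

44^88 = 4205673275401404175166710417735035247499489682900933884871444658423398634704164322270089851852073082097860199586119819851506236827747844794351616
Sum of its 145 digits: 658.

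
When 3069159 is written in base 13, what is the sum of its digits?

39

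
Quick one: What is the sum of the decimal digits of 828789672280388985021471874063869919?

193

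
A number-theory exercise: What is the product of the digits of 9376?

1134

9×3×7×6 = 1134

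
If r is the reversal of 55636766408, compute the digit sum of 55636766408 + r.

31

Reversal of 55636766408 is 80466763655; 55636766408 + 80466763655 = 136103530063.
Digit sum of 136103530063: 1+3+6+1+0+3+5+3+0+0+6+3 = 31.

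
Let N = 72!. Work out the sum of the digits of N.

432

72! = 61234458376886086861524070385274672740778091784697328983823014963978384987221689274204160000000000000000
Sum of its 104 digits: 432.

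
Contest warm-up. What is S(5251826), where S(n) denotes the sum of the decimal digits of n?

29

5+2+5+1+8+2+6 = 29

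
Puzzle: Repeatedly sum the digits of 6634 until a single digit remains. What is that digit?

6+6+3+4 = 19
1+9 = 10
1+0 = 1

1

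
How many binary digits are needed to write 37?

6

37 in base 2 is 100101, which has 6 digits.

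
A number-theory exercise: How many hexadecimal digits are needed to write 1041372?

5

1041372 in base 16 is FE3DC, which has 5 digits.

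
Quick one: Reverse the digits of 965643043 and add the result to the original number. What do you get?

1305989612

Reverse of 965643043 is 340346569.
965643043 + 340346569 = 1305989612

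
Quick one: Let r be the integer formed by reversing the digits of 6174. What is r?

Reversing 6174 gives 4716.

4716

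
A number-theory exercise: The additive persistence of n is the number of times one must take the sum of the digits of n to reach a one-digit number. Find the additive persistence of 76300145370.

76300145370 → 36 → 9 (2 steps)

2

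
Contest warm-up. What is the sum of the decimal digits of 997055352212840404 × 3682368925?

130

997055352212840404 × 3682368925 = 3671525645493493489674045700
Sum of its 28 digits: 130.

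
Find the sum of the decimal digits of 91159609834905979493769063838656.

177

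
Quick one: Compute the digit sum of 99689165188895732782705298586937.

9+9+6+8+9+1+6+5+1+8+8+8+9+5+7+3+2+7+8+2+7+0+5+2+9+8+5+8+6+9+3+7 = 190

190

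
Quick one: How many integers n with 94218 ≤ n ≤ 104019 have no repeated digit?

2005

The integers in [94218, 104019] that have no repeated digit: 94218, 94230, 94231, 94235, 94236, 94237, …, 103986, 103987.
2005 qualify.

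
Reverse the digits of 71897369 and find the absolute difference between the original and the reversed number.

24482448

Reverse of 71897369 is 96379817.
|71897369 − 96379817| = 24482448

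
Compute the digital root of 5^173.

2

The digital root of n equals n mod 9 (or 9 when 9 | n), so we need 5^173 mod 9.
5^173 ≡ 2 (mod 9), so the digital root is 2.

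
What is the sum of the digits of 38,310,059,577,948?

69

3+8+3+1+0+0+5+9+5+7+7+9+4+8 = 69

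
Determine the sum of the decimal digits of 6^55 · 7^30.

288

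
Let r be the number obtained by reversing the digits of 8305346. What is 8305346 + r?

Reverse of 8305346 is 6435038.
8305346 + 6435038 = 14740384

14740384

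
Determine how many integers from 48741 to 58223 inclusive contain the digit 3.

The integers in [48741, 58223] that contain the digit 3: 48743, 48753, 48763, 48773, 48783, 48793, …, 58213, 58223.
3253 qualify.

3253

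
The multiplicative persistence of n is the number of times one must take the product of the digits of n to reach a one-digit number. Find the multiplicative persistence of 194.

194 → 36 → 18 → 8 (3 steps)

3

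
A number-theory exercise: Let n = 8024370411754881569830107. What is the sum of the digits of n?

102

8+0+2+4+3+7+0+4+1+1+7+5+4+8+8+1+5+6+9+8+3+0+1+0+7 = 102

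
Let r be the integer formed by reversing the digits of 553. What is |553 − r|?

198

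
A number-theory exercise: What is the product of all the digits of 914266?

2592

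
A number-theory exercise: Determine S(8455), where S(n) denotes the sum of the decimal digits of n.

8+4+5+5 = 22

22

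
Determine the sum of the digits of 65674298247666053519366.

6+5+6+7+4+2+9+8+2+4+7+6+6+6+0+5+3+5+1+9+3+6+6 = 116

116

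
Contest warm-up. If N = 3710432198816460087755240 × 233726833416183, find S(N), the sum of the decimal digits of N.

183

3710432198816460087755240 × 233726833416183 = 867227568434816368381965133057159048920
Sum of its 39 digits: 183.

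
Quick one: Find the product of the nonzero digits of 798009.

7×9×8×9 = 4536

4536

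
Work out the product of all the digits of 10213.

0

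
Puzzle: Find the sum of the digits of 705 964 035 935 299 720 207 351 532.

7+0+5+9+6+4+0+3+5+9+3+5+2+9+9+7+2+0+2+0+7+3+5+1+5+3+2 = 113

113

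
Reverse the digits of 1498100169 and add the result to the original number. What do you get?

Reverse of 1498100169 is 9610018941.
1498100169 + 9610018941 = 11108119110

11108119110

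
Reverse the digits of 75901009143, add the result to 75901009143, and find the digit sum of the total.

15

Reversal of 75901009143 is 34190010957; 75901009143 + 34190010957 = 110091020100.
Digit sum of 110091020100: 1+1+0+0+9+1+0+2+0+1+0+0 = 15.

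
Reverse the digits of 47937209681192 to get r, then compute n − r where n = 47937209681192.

18818519407218

Reverse of 47937209681192 is 29118690273974.
47937209681192 − 29118690273974 = 18818519407218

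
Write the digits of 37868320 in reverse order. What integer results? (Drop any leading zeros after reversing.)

2386873

Reversing 37868320 gives 2386873.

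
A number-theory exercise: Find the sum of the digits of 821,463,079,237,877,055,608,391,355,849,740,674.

8+2+1+4+6+3+0+7+9+2+3+7+8+7+7+0+5+5+6+0+8+3+9+1+3+5+5+8+4+9+7+4+0+6+7+4 = 173

173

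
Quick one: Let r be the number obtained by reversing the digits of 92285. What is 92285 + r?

150514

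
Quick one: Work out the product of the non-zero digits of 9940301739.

9×9×4×3×1×7×3×9 = 183708

183708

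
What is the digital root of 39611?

2

3+9+6+1+1 = 20
2+0 = 2
(Equivalently, 39611 mod 9 = 2.)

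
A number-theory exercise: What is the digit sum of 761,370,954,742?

55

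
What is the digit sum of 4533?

15

4+5+3+3 = 15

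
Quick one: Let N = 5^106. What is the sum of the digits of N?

364

5^106 = 123259516440783094595582588325435348386438505485784844495356082916259765625
Sum of its 75 digits: 364.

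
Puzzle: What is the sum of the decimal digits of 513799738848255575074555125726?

5+1+3+7+9+9+7+3+8+8+4+8+2+5+5+5+7+5+0+7+4+5+5+5+1+2+5+7+2+6 = 150

150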